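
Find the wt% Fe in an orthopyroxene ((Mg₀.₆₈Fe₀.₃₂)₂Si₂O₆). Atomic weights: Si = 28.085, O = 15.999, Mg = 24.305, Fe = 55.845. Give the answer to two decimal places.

16.18 weight percent

Formula mass = 1.36*24.305 + 0.64*55.845 + 2*28.085 + 6*15.999 = 220.960 g/mol, of which 35.741 g is Fe.
So Fe makes up 35.741/220.960 = 0.1618 of the mass, i.e. 16.18%.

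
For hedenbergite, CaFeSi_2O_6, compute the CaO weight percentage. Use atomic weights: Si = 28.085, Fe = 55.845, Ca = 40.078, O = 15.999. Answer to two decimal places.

M(CaFeSi_2O_6) = 248.087 g/mol; M(CaO) = 56.077 g/mol.
Moles CaO per formula unit = 1 Ca ÷ 1 = 1.0000.
CaO fraction = (1.0000 × 56.077) / 248.087 = 56.077/248.087 = 0.2260.

22.60 wt%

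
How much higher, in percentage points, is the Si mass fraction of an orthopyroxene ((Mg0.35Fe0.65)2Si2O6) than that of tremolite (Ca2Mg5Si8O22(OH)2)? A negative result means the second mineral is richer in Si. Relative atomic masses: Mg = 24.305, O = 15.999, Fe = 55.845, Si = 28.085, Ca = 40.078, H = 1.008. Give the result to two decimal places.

-4.43 percentage points

First mineral: 56.170 g Si in 241.776 g formula = 23.23 wt% Si.
Second mineral: 224.680 g Si in 812.353 g formula = 27.66 wt% Si.
23.23% − 27.66% gives a difference of -4.43 percentage points.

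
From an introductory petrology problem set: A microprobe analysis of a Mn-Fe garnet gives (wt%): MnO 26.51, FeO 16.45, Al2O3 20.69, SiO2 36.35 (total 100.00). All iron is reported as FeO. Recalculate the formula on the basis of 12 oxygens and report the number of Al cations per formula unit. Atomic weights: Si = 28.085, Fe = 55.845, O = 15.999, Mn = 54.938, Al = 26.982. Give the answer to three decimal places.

MnO: 26.51/70.937 = 0.37371 mol → 0.37371 mol Mn, 0.37371 mol O.
FeO: 16.45/71.844 = 0.22897 mol → 0.22897 mol Fe, 0.22897 mol O.
Al2O3: 20.69/101.961 = 0.20292 mol → 0.40584 mol Al, 0.60876 mol O.
SiO2: 36.35/60.083 = 0.60500 mol → 0.60500 mol Si, 1.21000 mol O.
Total oxygen = 2.42144 mol. Normalization factor = 12/2.42144 = 4.95573.
Al per 12 O = 0.40584 × 4.95573 = 2.011.

2.011 Al apfu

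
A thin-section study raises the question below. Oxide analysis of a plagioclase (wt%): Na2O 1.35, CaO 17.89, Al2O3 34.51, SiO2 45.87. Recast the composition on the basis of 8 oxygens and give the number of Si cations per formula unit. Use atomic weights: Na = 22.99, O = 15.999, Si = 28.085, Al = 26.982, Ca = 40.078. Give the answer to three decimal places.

1.35 wt% Na2O ÷ 61.979 g/mol = 0.02178 mol, giving 0.04356 Na and 0.02178 O.
17.89 wt% CaO ÷ 56.077 g/mol = 0.31903 mol, giving 0.31903 Ca and 0.31903 O.
34.51 wt% Al2O3 ÷ 101.961 g/mol = 0.33846 mol, giving 0.67692 Al and 1.01538 O.
45.87 wt% SiO2 ÷ 60.083 g/mol = 0.76344 mol, giving 0.76344 Si and 1.52688 O.
Oxygen sums to 2.88307; scaling by 8/2.88307 = 2.77482 puts the formula on 8 O.
Si: 0.76344 × 2.77482 = 2.118 atoms per formula unit.

2.118 Si apfu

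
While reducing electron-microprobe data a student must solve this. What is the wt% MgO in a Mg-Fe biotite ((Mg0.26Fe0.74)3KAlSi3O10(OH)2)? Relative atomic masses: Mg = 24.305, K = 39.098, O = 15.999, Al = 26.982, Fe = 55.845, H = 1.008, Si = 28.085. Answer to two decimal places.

6.45 wt%

Formula mass = 487.273 g/mol.
0.78 Mg → 0.7800 mol MgO per formula unit; M(MgO) = 40.304, so MgO mass = 31.437 g.
31.437/487.273 × 100 = 6.45 wt%.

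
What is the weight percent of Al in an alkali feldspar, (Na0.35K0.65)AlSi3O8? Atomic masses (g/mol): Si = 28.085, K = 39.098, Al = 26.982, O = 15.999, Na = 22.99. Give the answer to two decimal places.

9.89 mass %

Formula mass = 0.35*22.99 + 0.65*39.098 + 1*26.982 + 3*28.085 + 8*15.999 = 272.689 g/mol, of which 26.982 g is Al.
So Al makes up 26.982/272.689 = 0.0989 of the mass, i.e. 9.89%.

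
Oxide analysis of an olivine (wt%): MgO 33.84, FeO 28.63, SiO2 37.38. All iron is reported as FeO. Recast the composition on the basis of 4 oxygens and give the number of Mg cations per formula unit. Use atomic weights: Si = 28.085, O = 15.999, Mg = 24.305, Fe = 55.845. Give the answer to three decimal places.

MgO (M=40.304): mol = 0.83962; Mg = 0.83962, O = 0.83962.
FeO (M=71.844): mol = 0.39850; Fe = 0.39850, O = 0.39850.
SiO2 (M=60.083): mol = 0.62214; Si = 0.62214, O = 1.24428.
ΣO = 2.48240; factor = 4/ΣO = 1.61134.
Mg apfu = 0.83962 × 1.61134 = 1.353.

1.353 Mg apfu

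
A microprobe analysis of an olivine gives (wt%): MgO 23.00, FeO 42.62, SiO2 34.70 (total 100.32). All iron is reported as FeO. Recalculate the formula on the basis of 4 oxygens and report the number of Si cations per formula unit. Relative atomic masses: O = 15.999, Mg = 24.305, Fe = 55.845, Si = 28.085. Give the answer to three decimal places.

MgO (M=40.304): mol = 0.57066; Mg = 0.57066, O = 0.57066.
FeO (M=71.844): mol = 0.59323; Fe = 0.59323, O = 0.59323.
SiO2 (M=60.083): mol = 0.57753; Si = 0.57753, O = 1.15506.
ΣO = 2.31895; factor = 4/ΣO = 1.72492.
Si apfu = 0.57753 × 1.72492 = 0.996.

0.996 Si apfu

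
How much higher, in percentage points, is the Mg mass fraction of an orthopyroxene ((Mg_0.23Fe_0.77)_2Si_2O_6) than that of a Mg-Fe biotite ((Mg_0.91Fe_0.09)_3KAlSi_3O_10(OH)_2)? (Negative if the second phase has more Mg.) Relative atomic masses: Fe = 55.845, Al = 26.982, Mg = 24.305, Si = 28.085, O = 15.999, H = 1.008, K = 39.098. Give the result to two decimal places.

-11.10 percentage points

Mg in (Mg_0.23Fe_0.77)_2Si_2O_6: molar mass 249.346 g/mol; 0.46×24.305 = 11.180 g → 4.48 wt%.
Mg in (Mg_0.91Fe_0.09)_3KAlSi_3O_10(OH)_2: molar mass 425.770 g/mol; 2.73×24.305 = 66.353 g → 15.58 wt%.
Difference = 4.48 − 15.58 = -11.10 percentage points.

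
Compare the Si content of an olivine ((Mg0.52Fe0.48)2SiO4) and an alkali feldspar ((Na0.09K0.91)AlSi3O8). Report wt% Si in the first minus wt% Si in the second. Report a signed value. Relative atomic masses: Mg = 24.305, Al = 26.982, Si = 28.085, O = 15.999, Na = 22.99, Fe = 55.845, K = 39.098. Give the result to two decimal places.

Si in (Mg0.52Fe0.48)2SiO4: molar mass 170.969 g/mol; 1×28.085 = 28.085 g → 16.43 wt%.
Si in (Na0.09K0.91)AlSi3O8: molar mass 276.877 g/mol; 3×28.085 = 84.255 g → 30.43 wt%.
Difference = 16.43 − 30.43 = -14.00 percentage points.

-14.00 percentage points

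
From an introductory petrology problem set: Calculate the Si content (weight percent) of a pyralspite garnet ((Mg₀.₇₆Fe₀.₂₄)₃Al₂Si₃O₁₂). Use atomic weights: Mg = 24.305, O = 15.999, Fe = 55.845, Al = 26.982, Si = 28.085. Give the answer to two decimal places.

19.79 weight percent

Formula mass = 2.28×24.305 + 0.72×55.845 + 2×26.982 + 3×28.085 + 12×15.999 = 425.831 g/mol, of which 84.255 g is Si.
So Si makes up 84.255/425.831 = 0.1979 of the mass, i.e. 19.79%.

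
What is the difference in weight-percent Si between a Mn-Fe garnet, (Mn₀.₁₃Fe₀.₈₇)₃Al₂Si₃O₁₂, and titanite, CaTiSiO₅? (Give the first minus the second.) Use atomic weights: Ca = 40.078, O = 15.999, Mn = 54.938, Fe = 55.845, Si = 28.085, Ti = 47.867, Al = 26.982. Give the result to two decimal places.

First mineral: 84.255 g Si in 497.388 g formula = 16.94 wt% Si.
Second mineral: 28.085 g Si in 196.025 g formula = 14.33 wt% Si.
16.94% − 14.33% gives a difference of 2.61 percentage points.

2.61 percentage points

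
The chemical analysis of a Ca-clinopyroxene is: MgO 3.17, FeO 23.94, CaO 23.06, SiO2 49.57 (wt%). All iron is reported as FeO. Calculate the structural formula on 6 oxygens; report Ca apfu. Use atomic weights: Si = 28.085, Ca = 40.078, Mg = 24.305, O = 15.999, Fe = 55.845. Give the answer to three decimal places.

0.998 Ca apfu

3.17 wt% MgO ÷ 40.304 g/mol = 0.07865 mol, giving 0.07865 Mg and 0.07865 O.
23.94 wt% FeO ÷ 71.844 g/mol = 0.33322 mol, giving 0.33322 Fe and 0.33322 O.
23.06 wt% CaO ÷ 56.077 g/mol = 0.41122 mol, giving 0.41122 Ca and 0.41122 O.
49.57 wt% SiO2 ÷ 60.083 g/mol = 0.82503 mol, giving 0.82503 Si and 1.65006 O.
Oxygen sums to 2.47315; scaling by 6/2.47315 = 2.42606 puts the formula on 6 O.
Ca: 0.41122 × 2.42606 = 0.998 atoms per formula unit.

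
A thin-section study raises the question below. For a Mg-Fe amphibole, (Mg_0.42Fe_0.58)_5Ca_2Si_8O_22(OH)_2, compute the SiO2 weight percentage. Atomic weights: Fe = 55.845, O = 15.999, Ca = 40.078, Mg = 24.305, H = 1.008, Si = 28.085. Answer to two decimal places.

Formula mass = 903.819 g/mol.
8 Si → 8.0000 mol SiO2 per formula unit; M(SiO2) = 60.083, so SiO2 mass = 480.664 g.
480.664/903.819 × 100 = 53.18 wt%.

53.18 wt%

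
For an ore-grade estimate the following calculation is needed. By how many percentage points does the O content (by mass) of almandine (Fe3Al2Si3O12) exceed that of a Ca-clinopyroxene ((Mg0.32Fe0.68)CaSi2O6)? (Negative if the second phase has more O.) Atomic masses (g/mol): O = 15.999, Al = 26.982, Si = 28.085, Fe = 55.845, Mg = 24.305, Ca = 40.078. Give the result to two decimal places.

First mineral: 191.988 g O in 497.742 g formula = 38.57 wt% O.
Second mineral: 95.994 g O in 237.994 g formula = 40.33 wt% O.
38.57% − 40.33% gives a difference of -1.76 percentage points.

-1.76 percentage points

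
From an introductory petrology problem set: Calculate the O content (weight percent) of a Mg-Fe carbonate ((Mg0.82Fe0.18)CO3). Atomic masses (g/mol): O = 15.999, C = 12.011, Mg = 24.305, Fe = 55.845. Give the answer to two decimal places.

53.34 weight percent

M((Mg0.82Fe0.18)CO3) = 89.990 g/mol.
O contributes 3 × 15.999 = 47.997 g per mole.
47.997/89.990 = 0.5334 → 53.34%.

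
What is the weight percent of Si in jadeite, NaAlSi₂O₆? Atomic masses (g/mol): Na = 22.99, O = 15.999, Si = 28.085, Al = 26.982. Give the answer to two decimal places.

Formula mass = 1×22.99 + 1×26.982 + 2×28.085 + 6×15.999 = 202.136 g/mol, of which 56.170 g is Si.
So Si makes up 56.170/202.136 = 0.2779 of the mass, i.e. 27.79%.

27.79 weight percent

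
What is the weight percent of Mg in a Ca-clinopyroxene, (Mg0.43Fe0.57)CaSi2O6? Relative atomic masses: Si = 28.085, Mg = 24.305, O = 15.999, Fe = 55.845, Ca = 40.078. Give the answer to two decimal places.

M((Mg0.43Fe0.57)CaSi2O6) = 234.525 g/mol.
Mg contributes 0.43 × 24.305 = 10.451 g per mole.
10.451/234.525 = 0.0446 → 4.46%.

4.46 wt%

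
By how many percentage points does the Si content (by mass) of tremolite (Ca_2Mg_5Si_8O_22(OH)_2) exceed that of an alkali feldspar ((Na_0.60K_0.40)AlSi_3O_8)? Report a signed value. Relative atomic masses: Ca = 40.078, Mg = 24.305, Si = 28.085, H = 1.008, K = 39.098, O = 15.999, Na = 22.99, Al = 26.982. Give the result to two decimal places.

First mineral: 224.680 g Si in 812.353 g formula = 27.66 wt% Si.
Second mineral: 84.255 g Si in 268.662 g formula = 31.36 wt% Si.
27.66% − 31.36% gives a difference of -3.70 percentage points.

-3.70 percentage points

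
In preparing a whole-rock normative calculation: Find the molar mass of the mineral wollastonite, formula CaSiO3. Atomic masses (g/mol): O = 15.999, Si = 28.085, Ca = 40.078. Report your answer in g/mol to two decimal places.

Ca: 1 × 40.078 = 40.0780
Si: 1 × 28.085 = 28.0850
O: 3 × 15.999 = 47.9970
Summing the contributions gives the formula mass.

116.16 g/mol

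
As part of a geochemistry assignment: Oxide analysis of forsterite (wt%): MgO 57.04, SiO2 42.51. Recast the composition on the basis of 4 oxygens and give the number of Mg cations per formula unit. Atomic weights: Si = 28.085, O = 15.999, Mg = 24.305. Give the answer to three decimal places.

2.000 Mg apfu

57.04 wt% MgO ÷ 40.304 g/mol = 1.41524 mol, giving 1.41524 Mg and 1.41524 O.
42.51 wt% SiO2 ÷ 60.083 g/mol = 0.70752 mol, giving 0.70752 Si and 1.41504 O.
Oxygen sums to 2.83028; scaling by 4/2.83028 = 1.41329 puts the formula on 4 O.
Mg: 1.41524 × 1.41329 = 2.000 atoms per formula unit.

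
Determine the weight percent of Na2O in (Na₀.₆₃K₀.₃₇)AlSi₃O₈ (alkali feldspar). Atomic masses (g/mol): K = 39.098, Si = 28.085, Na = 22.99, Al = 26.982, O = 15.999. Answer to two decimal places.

Molar mass of (Na₀.₆₃K₀.₃₇)AlSi₃O₈ = 0.63×22.99 + 0.37×39.098 + 1×26.982 + 3×28.085 + 8×15.999 = 268.179 g/mol.
Each formula unit contains 0.63 Na, equivalent to 0.63/2 = 0.3150 mol Na2O.
M(Na2O) = 2×22.99 + 1×15.999 = 61.979 g/mol.
Mass of Na2O per formula unit = 0.3150 × 61.979 = 19.523 g.
Na2O wt% = 19.523 / 268.179 × 100 = 7.28%.

7.28 wt%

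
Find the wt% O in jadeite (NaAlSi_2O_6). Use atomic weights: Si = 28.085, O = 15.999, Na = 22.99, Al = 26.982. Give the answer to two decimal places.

Formula mass = 1×22.99 + 1×26.982 + 2×28.085 + 6×15.999 = 202.136 g/mol, of which 95.994 g is O.
So O makes up 95.994/202.136 = 0.4749 of the mass, i.e. 47.49%.

47.49 wt%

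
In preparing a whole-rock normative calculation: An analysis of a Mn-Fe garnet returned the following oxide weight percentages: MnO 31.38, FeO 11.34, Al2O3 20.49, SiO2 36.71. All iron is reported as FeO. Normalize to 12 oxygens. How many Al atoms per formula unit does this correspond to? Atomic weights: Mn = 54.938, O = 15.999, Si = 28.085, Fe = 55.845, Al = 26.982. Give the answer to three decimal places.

31.38 wt% MnO ÷ 70.937 g/mol = 0.44236 mol, giving 0.44236 Mn and 0.44236 O.
11.34 wt% FeO ÷ 71.844 g/mol = 0.15784 mol, giving 0.15784 Fe and 0.15784 O.
20.49 wt% Al2O3 ÷ 101.961 g/mol = 0.20096 mol, giving 0.40192 Al and 0.60288 O.
36.71 wt% SiO2 ÷ 60.083 g/mol = 0.61099 mol, giving 0.61099 Si and 1.22198 O.
Oxygen sums to 2.42506; scaling by 12/2.42506 = 4.94833 puts the formula on 12 O.
Al: 0.40192 × 4.94833 = 1.989 atoms per formula unit.

1.989 Al apfu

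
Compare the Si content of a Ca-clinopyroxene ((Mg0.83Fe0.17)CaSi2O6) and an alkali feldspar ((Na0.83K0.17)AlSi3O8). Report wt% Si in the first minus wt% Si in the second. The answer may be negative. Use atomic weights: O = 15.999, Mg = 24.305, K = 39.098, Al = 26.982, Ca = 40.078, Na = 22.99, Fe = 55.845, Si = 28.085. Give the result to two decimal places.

-6.49 percentage points

Si in (Mg0.83Fe0.17)CaSi2O6: molar mass 221.909 g/mol; 2×28.085 = 56.170 g → 25.31 wt%.
Si in (Na0.83K0.17)AlSi3O8: molar mass 264.957 g/mol; 3×28.085 = 84.255 g → 31.80 wt%.
Difference = 25.31 − 31.80 = -6.49 percentage points.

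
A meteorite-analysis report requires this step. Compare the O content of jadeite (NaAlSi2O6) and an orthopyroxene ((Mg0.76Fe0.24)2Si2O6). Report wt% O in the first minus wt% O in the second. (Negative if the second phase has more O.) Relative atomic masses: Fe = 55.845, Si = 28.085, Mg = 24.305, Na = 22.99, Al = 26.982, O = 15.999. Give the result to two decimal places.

M(NaAlSi2O6) = 202.136 g/mol, so wt% O = 95.994/202.136 × 100 = 47.49%.
M((Mg0.76Fe0.24)2Si2O6) = 215.913 g/mol, so wt% O = 95.994/215.913 × 100 = 44.46%.
47.49 − 44.46 = 3.03 pp.

3.03 percentage points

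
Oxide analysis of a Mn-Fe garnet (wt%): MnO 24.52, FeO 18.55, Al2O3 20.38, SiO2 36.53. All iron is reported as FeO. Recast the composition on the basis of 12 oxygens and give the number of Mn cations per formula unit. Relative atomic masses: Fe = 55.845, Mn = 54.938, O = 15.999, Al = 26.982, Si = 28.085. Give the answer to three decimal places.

MnO (M=70.937): mol = 0.34566; Mn = 0.34566, O = 0.34566.
FeO (M=71.844): mol = 0.25820; Fe = 0.25820, O = 0.25820.
Al2O3 (M=101.961): mol = 0.19988; Al = 0.39976, O = 0.59964.
SiO2 (M=60.083): mol = 0.60799; Si = 0.60799, O = 1.21598.
ΣO = 2.41948; factor = 12/ΣO = 4.95974.
Mn apfu = 0.34566 × 4.95974 = 1.714.

1.714 Mn apfu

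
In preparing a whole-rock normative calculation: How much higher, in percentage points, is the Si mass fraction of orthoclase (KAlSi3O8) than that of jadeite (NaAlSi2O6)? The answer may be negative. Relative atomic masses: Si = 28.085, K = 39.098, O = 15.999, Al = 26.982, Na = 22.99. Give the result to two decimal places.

2.48 percentage points

First mineral: 84.255 g Si in 278.327 g formula = 30.27 wt% Si.
Second mineral: 56.170 g Si in 202.136 g formula = 27.79 wt% Si.
30.27% − 27.79% gives a difference of 2.48 percentage points.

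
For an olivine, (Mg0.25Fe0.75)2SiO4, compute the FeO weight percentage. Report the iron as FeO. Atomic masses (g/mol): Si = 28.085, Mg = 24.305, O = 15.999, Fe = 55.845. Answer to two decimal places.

57.32 wt%

Formula mass = 188.001 g/mol.
1.50 Fe → 1.5000 mol FeO per formula unit; M(FeO) = 71.844, so FeO mass = 107.766 g.
107.766/188.001 × 100 = 57.32 wt%.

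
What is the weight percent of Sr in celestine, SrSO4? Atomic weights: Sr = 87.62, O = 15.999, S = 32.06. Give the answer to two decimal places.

Molar mass of SrSO4: 1·87.62 + 1·32.06 + 4·15.999 = 183.676 g/mol.
Mass of Sr per formula unit: 1 × 87.62 = 87.620 g.
Weight fraction Sr = 87.620 / 183.676 = 0.4770.

47.70 wt%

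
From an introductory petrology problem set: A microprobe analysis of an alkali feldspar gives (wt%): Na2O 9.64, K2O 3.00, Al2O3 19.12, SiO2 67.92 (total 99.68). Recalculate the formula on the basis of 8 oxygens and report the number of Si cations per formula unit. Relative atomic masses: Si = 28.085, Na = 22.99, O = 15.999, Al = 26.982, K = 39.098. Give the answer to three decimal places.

9.64 wt% Na2O ÷ 61.979 g/mol = 0.15554 mol, giving 0.31108 Na and 0.15554 O.
3.00 wt% K2O ÷ 94.195 g/mol = 0.03185 mol, giving 0.06370 K and 0.03185 O.
19.12 wt% Al2O3 ÷ 101.961 g/mol = 0.18752 mol, giving 0.37504 Al and 0.56256 O.
67.92 wt% SiO2 ÷ 60.083 g/mol = 1.13044 mol, giving 1.13044 Si and 2.26088 O.
Oxygen sums to 3.01083; scaling by 8/3.01083 = 2.65707 puts the formula on 8 O.
Si: 1.13044 × 2.65707 = 3.004 atoms per formula unit.

3.004 Si apfu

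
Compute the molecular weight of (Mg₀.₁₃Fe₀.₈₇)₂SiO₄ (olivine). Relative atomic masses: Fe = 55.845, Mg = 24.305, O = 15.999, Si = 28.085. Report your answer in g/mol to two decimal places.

The formula mass is the sum 0.26×24.305 + 1.74×55.845 + 1×28.085 + 4×15.999.

195.57 g/mol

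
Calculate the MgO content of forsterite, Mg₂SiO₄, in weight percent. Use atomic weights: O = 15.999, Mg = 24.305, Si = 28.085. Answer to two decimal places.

57.29 wt%

Molar mass of Mg₂SiO₄ = 2·24.305 + 1·28.085 + 4·15.999 = 140.691 g/mol.
Each formula unit contains 2 Mg, equivalent to 2/1 = 2.0000 mol MgO.
M(MgO) = 1×24.305 + 1×15.999 = 40.304 g/mol.
Mass of MgO per formula unit = 2.0000 × 40.304 = 80.608 g.
MgO wt% = 80.608 / 140.691 × 100 = 57.29%.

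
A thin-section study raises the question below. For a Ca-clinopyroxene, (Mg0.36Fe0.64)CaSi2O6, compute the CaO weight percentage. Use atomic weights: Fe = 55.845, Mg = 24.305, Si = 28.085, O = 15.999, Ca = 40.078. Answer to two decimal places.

Formula mass = 236.733 g/mol.
1 Ca → 1.0000 mol CaO per formula unit; M(CaO) = 56.077, so CaO mass = 56.077 g.
56.077/236.733 × 100 = 23.69 wt%.

23.69 wt%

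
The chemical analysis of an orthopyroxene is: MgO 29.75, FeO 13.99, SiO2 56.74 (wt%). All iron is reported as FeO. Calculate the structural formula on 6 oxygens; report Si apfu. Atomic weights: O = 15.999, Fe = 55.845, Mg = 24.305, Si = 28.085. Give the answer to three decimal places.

29.75 wt% MgO ÷ 40.304 g/mol = 0.73814 mol, giving 0.73814 Mg and 0.73814 O.
13.99 wt% FeO ÷ 71.844 g/mol = 0.19473 mol, giving 0.19473 Fe and 0.19473 O.
56.74 wt% SiO2 ÷ 60.083 g/mol = 0.94436 mol, giving 0.94436 Si and 1.88872 O.
Oxygen sums to 2.82159; scaling by 6/2.82159 = 2.12646 puts the formula on 6 O.
Si: 0.94436 × 2.12646 = 2.008 atoms per formula unit.

2.008 Si apfu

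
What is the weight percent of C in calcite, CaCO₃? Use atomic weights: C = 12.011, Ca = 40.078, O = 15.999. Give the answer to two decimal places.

Molar mass of CaCO₃: 1×40.078 + 1×12.011 + 3×15.999 = 100.086 g/mol.
Mass of C per formula unit: 1 × 12.011 = 12.011 g.
Weight fraction C = 12.011 / 100.086 = 0.1200.

12.00 wt%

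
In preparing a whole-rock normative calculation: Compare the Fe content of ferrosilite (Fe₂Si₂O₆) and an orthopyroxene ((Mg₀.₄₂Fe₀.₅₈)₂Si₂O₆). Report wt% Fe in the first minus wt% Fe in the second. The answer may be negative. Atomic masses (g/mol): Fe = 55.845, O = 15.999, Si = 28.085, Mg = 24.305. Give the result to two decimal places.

M(Fe₂Si₂O₆) = 263.854 g/mol, so wt% Fe = 111.690/263.854 × 100 = 42.33%.
M((Mg₀.₄₂Fe₀.₅₈)₂Si₂O₆) = 237.360 g/mol, so wt% Fe = 64.780/237.360 × 100 = 27.29%.
42.33 − 27.29 = 15.04 pp.

15.04 percentage points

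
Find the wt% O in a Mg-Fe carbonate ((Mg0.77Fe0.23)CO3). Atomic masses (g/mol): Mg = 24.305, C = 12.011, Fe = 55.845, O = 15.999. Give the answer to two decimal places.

M((Mg0.77Fe0.23)CO3) = 91.567 g/mol.
O contributes 3 × 15.999 = 47.997 g per mole.
47.997/91.567 = 0.5242 → 52.42%.

52.42 wt%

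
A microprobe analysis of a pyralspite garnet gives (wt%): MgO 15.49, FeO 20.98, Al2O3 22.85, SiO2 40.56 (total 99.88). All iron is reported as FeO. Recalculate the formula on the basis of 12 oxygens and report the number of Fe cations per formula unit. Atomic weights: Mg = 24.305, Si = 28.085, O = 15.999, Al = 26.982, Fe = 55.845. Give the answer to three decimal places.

MgO: 15.49/40.304 = 0.38433 mol → 0.38433 mol Mg, 0.38433 mol O.
FeO: 20.98/71.844 = 0.29202 mol → 0.29202 mol Fe, 0.29202 mol O.
Al2O3: 22.85/101.961 = 0.22411 mol → 0.44822 mol Al, 0.67233 mol O.
SiO2: 40.56/60.083 = 0.67507 mol → 0.67507 mol Si, 1.35014 mol O.
Total oxygen = 2.69882 mol. Normalization factor = 12/2.69882 = 4.44639.
Fe per 12 O = 0.29202 × 4.44639 = 1.298.

1.298 Fe apfu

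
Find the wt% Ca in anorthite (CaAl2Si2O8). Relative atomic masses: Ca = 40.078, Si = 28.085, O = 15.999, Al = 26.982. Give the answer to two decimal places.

14.41 wt%

Molar mass of CaAl2Si2O8: 1*40.078 + 2*26.982 + 2*28.085 + 8*15.999 = 278.204 g/mol.
Mass of Ca per formula unit: 1 × 40.078 = 40.078 g.
Weight fraction Ca = 40.078 / 278.204 = 0.1441.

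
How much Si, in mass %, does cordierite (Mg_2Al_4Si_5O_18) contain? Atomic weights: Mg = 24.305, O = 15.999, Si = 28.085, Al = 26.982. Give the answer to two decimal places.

24.01 mass %

Formula mass = 2·24.305 + 4·26.982 + 5·28.085 + 18·15.999 = 584.945 g/mol, of which 140.425 g is Si.
So Si makes up 140.425/584.945 = 0.2401 of the mass, i.e. 24.01%.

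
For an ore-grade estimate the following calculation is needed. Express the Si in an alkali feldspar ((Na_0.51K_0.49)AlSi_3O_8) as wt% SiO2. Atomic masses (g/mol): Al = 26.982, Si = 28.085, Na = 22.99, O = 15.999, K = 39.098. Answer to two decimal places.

M((Na_0.51K_0.49)AlSi_3O_8) = 270.112 g/mol; M(SiO2) = 60.083 g/mol.
Moles SiO2 per formula unit = 3 Si ÷ 1 = 3.0000.
SiO2 fraction = (3.0000 × 60.083) / 270.112 = 180.249/270.112 = 0.6673.

66.73 wt%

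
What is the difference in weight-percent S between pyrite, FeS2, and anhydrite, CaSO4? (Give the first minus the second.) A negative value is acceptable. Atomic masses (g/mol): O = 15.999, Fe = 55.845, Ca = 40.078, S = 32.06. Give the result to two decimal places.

29.90 percentage points

S in FeS2: molar mass 119.965 g/mol; 2×32.06 = 64.120 g → 53.45 wt%.
S in CaSO4: molar mass 136.134 g/mol; 1×32.06 = 32.060 g → 23.55 wt%.
Difference = 53.45 − 23.55 = 29.90 percentage points.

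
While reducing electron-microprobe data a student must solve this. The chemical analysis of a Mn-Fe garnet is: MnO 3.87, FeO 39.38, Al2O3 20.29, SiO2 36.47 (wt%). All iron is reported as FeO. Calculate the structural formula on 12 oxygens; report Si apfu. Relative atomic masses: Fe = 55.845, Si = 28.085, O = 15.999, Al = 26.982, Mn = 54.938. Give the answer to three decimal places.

3.018 Si apfu

3.87 wt% MnO ÷ 70.937 g/mol = 0.05456 mol, giving 0.05456 Mn and 0.05456 O.
39.38 wt% FeO ÷ 71.844 g/mol = 0.54813 mol, giving 0.54813 Fe and 0.54813 O.
20.29 wt% Al2O3 ÷ 101.961 g/mol = 0.19900 mol, giving 0.39800 Al and 0.59700 O.
36.47 wt% SiO2 ÷ 60.083 g/mol = 0.60699 mol, giving 0.60699 Si and 1.21398 O.
Oxygen sums to 2.41367; scaling by 12/2.41367 = 4.97168 puts the formula on 12 O.
Si: 0.60699 × 4.97168 = 3.018 atoms per formula unit.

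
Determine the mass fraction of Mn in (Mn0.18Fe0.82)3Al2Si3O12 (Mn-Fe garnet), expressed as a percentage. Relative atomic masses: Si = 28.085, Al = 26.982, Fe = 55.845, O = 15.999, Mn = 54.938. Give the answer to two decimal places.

5.97 weight percent

M((Mn0.18Fe0.82)3Al2Si3O12) = 497.252 g/mol.
Mn contributes 0.54 × 54.938 = 29.667 g per mole.
29.667/497.252 = 0.0597 → 5.97%.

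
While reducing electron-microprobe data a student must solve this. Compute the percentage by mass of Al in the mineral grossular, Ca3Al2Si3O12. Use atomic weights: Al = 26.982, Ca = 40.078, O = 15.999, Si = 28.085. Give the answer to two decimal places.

Formula mass = 3·40.078 + 2·26.982 + 3·28.085 + 12·15.999 = 450.441 g/mol, of which 53.964 g is Al.
So Al makes up 53.964/450.441 = 0.1198 of the mass, i.e. 11.98%.

11.98 mass %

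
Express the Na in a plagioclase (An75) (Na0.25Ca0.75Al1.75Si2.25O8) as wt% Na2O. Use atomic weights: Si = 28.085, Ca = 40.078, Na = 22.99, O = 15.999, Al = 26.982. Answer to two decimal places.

2.83 wt%

Formula mass = 274.208 g/mol.
0.25 Na → 0.1250 mol Na2O per formula unit; M(Na2O) = 61.979, so Na2O mass = 7.747 g.
7.747/274.208 × 100 = 2.83 wt%.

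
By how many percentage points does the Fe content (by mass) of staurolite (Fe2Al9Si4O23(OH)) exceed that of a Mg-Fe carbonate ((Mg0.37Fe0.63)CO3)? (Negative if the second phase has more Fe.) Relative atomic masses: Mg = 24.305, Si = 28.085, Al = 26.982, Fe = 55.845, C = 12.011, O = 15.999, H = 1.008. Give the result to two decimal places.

-20.66 percentage points

First mineral: 111.690 g Fe in 851.852 g formula = 13.11 wt% Fe.
Second mineral: 35.182 g Fe in 104.183 g formula = 33.77 wt% Fe.
13.11% − 33.77% gives a difference of -20.66 percentage points.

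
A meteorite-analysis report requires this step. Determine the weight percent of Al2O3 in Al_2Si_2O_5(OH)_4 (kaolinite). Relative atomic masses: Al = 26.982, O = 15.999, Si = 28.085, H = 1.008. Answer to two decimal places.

M(Al_2Si_2O_5(OH)_4) = 258.157 g/mol; M(Al2O3) = 101.961 g/mol.
Moles Al2O3 per formula unit = 2 Al ÷ 2 = 1.0000.
Al2O3 fraction = (1.0000 × 101.961) / 258.157 = 101.961/258.157 = 0.3950.

39.50 wt%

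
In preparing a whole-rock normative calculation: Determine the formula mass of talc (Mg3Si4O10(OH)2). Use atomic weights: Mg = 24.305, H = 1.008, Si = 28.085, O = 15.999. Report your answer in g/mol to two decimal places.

379.26 g/mol

The formula mass is the sum 3(24.305) + 4(28.085) + 12(15.999) + 2(1.008).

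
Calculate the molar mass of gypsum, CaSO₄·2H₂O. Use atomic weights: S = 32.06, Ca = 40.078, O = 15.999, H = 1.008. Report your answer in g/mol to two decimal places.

172.16 g/mol

M = 1(40.078) + 1(32.06) + 6(15.999) + 4(1.008)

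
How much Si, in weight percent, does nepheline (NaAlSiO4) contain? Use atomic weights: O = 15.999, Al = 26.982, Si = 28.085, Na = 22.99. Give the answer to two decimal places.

19.77 weight percent

Formula mass = 1×22.99 + 1×26.982 + 1×28.085 + 4×15.999 = 142.053 g/mol, of which 28.085 g is Si.
So Si makes up 28.085/142.053 = 0.1977 of the mass, i.e. 19.77%.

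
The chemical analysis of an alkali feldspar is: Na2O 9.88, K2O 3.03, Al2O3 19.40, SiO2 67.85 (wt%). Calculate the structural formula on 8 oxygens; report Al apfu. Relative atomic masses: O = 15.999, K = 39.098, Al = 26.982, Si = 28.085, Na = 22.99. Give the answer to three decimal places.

1.008 Al apfu

9.88 wt% Na2O ÷ 61.979 g/mol = 0.15941 mol, giving 0.31882 Na and 0.15941 O.
3.03 wt% K2O ÷ 94.195 g/mol = 0.03217 mol, giving 0.06434 K and 0.03217 O.
19.40 wt% Al2O3 ÷ 101.961 g/mol = 0.19027 mol, giving 0.38054 Al and 0.57081 O.
67.85 wt% SiO2 ÷ 60.083 g/mol = 1.12927 mol, giving 1.12927 Si and 2.25854 O.
Oxygen sums to 3.02093; scaling by 8/3.02093 = 2.64819 puts the formula on 8 O.
Al: 0.38054 × 2.64819 = 1.008 atoms per formula unit.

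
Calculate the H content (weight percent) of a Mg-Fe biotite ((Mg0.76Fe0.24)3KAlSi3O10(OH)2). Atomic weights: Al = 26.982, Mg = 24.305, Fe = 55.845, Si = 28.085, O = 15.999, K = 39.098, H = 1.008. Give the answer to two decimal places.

0.46 weight percent

M((Mg0.76Fe0.24)3KAlSi3O10(OH)2) = 439.963 g/mol.
H contributes 2 × 1.008 = 2.016 g per mole.
2.016/439.963 = 0.0046 → 0.46%.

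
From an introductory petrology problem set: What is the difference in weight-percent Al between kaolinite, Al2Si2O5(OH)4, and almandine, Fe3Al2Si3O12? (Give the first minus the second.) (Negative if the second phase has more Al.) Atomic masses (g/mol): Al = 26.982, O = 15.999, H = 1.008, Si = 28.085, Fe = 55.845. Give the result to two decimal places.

First mineral: 53.964 g Al in 258.157 g formula = 20.90 wt% Al.
Second mineral: 53.964 g Al in 497.742 g formula = 10.84 wt% Al.
20.90% − 10.84% gives a difference of 10.06 percentage points.

10.06 percentage points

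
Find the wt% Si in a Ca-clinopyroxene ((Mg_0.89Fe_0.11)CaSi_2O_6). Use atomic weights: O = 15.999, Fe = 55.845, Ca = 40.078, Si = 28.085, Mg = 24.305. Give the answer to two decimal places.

25.53 wt%

Molar mass of (Mg_0.89Fe_0.11)CaSi_2O_6: 0.89×24.305 + 0.11×55.845 + 1×40.078 + 2×28.085 + 6×15.999 = 220.016 g/mol.
Mass of Si per formula unit: 2 × 28.085 = 56.170 g.
Weight fraction Si = 56.170 / 220.016 = 0.2553.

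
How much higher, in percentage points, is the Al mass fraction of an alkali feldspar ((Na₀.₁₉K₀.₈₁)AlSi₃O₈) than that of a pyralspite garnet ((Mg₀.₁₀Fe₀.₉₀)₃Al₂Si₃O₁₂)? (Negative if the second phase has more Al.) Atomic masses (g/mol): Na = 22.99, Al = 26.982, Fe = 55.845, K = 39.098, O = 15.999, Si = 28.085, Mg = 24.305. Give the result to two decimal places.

Al in (Na₀.₁₉K₀.₈₁)AlSi₃O₈: molar mass 275.266 g/mol; 1×26.982 = 26.982 g → 9.80 wt%.
Al in (Mg₀.₁₀Fe₀.₉₀)₃Al₂Si₃O₁₂: molar mass 488.280 g/mol; 2×26.982 = 53.964 g → 11.05 wt%.
Difference = 9.80 − 11.05 = -1.25 percentage points.

-1.25 percentage points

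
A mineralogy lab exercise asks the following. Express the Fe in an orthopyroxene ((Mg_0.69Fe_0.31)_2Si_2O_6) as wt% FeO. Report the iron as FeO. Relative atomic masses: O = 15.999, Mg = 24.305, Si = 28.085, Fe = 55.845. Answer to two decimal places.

Molar mass of (Mg_0.69Fe_0.31)_2Si_2O_6 = 1.38·24.305 + 0.62·55.845 + 2·28.085 + 6·15.999 = 220.329 g/mol.
Each formula unit contains 0.62 Fe, equivalent to 0.62/1 = 0.6200 mol FeO.
M(FeO) = 1×55.845 + 1×15.999 = 71.844 g/mol.
Mass of FeO per formula unit = 0.6200 × 71.844 = 44.543 g.
FeO wt% = 44.543 / 220.329 × 100 = 20.22%.

20.22 wt%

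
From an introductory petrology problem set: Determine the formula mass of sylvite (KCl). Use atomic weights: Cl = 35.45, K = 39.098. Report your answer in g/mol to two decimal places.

74.55 g/mol

The formula mass is the sum 1×39.098 + 1×35.45.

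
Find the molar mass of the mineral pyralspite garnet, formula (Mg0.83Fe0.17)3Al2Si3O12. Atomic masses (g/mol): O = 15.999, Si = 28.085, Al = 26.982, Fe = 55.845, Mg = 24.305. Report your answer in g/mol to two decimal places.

419.21 g/mol

The formula mass is the sum 2.49(24.305) + 0.51(55.845) + 2(26.982) + 3(28.085) + 12(15.999).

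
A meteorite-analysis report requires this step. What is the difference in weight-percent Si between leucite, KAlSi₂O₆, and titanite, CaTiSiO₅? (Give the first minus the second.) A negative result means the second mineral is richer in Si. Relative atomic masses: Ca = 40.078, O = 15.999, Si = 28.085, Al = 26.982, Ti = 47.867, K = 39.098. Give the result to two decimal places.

First mineral: 56.170 g Si in 218.244 g formula = 25.74 wt% Si.
Second mineral: 28.085 g Si in 196.025 g formula = 14.33 wt% Si.
25.74% − 14.33% gives a difference of 11.41 percentage points.

11.41 percentage points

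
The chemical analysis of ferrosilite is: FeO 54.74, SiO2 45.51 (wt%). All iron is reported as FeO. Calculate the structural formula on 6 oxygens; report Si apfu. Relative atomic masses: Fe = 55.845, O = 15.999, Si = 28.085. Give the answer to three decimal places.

54.74 wt% FeO ÷ 71.844 g/mol = 0.76193 mol, giving 0.76193 Fe and 0.76193 O.
45.51 wt% SiO2 ÷ 60.083 g/mol = 0.75745 mol, giving 0.75745 Si and 1.51490 O.
Oxygen sums to 2.27683; scaling by 6/2.27683 = 2.63524 puts the formula on 6 O.
Si: 0.75745 × 2.63524 = 1.996 atoms per formula unit.

1.996 Si apfu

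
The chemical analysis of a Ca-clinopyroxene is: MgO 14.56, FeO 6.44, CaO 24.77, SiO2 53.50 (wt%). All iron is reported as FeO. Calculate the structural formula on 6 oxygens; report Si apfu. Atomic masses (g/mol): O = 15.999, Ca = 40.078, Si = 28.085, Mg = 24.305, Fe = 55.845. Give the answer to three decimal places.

MgO (M=40.304): mol = 0.36125; Mg = 0.36125, O = 0.36125.
FeO (M=71.844): mol = 0.08964; Fe = 0.08964, O = 0.08964.
CaO (M=56.077): mol = 0.44171; Ca = 0.44171, O = 0.44171.
SiO2 (M=60.083): mol = 0.89043; Si = 0.89043, O = 1.78086.
ΣO = 2.67346; factor = 6/ΣO = 2.24428.
Si apfu = 0.89043 × 2.24428 = 1.998.

1.998 Si apfu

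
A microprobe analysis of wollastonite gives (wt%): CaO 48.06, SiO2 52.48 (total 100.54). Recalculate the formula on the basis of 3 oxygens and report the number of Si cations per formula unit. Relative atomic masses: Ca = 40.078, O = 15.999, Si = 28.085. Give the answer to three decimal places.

1.006 Si apfu

CaO: 48.06/56.077 = 0.85704 mol → 0.85704 mol Ca, 0.85704 mol O.
SiO2: 52.48/60.083 = 0.87346 mol → 0.87346 mol Si, 1.74692 mol O.
Total oxygen = 2.60396 mol. Normalization factor = 3/2.60396 = 1.15209.
Si per 3 O = 0.87346 × 1.15209 = 1.006.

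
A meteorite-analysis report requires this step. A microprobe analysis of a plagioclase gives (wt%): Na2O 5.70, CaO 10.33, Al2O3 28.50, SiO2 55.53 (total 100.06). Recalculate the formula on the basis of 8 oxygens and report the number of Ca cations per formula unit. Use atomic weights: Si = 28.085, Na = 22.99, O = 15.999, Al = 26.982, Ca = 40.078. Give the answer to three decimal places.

0.497 Ca apfu

Na2O (M=61.979): mol = 0.09197; Na = 0.18394, O = 0.09197.
CaO (M=56.077): mol = 0.18421; Ca = 0.18421, O = 0.18421.
Al2O3 (M=101.961): mol = 0.27952; Al = 0.55904, O = 0.83856.
SiO2 (M=60.083): mol = 0.92422; Si = 0.92422, O = 1.84844.
ΣO = 2.96318; factor = 8/ΣO = 2.69980.
Ca apfu = 0.18421 × 2.69980 = 0.497.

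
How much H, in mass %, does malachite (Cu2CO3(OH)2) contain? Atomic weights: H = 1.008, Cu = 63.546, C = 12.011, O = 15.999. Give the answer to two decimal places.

Formula mass = 2*63.546 + 1*12.011 + 5*15.999 + 2*1.008 = 221.114 g/mol, of which 2.016 g is H.
So H makes up 2.016/221.114 = 0.0091 of the mass, i.e. 0.91%.

0.91 mass %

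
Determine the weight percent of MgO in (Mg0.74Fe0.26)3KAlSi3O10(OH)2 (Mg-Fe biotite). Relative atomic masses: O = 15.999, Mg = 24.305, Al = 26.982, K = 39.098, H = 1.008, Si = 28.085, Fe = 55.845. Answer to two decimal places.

20.25 wt%

Formula mass = 441.855 g/mol.
2.22 Mg → 2.2200 mol MgO per formula unit; M(MgO) = 40.304, so MgO mass = 89.475 g.
89.475/441.855 × 100 = 20.25 wt%.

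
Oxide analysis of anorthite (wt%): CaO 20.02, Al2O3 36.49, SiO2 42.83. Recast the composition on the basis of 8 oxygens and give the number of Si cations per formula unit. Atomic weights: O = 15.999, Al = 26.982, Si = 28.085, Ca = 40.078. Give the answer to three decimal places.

1.997 Si apfu

20.02 wt% CaO ÷ 56.077 g/mol = 0.35701 mol, giving 0.35701 Ca and 0.35701 O.
36.49 wt% Al2O3 ÷ 101.961 g/mol = 0.35788 mol, giving 0.71576 Al and 1.07364 O.
42.83 wt% SiO2 ÷ 60.083 g/mol = 0.71285 mol, giving 0.71285 Si and 1.42570 O.
Oxygen sums to 2.85635; scaling by 8/2.85635 = 2.80078 puts the formula on 8 O.
Si: 0.71285 × 2.80078 = 1.997 atoms per formula unit.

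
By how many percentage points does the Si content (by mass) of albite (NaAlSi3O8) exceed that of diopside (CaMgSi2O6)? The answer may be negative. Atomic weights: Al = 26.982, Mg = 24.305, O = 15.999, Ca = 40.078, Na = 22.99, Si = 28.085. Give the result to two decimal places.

6.19 percentage points

First mineral: 84.255 g Si in 262.219 g formula = 32.13 wt% Si.
Second mineral: 56.170 g Si in 216.547 g formula = 25.94 wt% Si.
32.13% − 25.94% gives a difference of 6.19 percentage points.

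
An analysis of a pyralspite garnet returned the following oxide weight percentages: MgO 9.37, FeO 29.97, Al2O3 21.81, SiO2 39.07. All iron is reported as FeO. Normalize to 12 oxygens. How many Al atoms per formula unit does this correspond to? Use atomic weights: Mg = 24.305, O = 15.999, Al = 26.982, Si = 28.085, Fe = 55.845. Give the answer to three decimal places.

MgO (M=40.304): mol = 0.23248; Mg = 0.23248, O = 0.23248.
FeO (M=71.844): mol = 0.41715; Fe = 0.41715, O = 0.41715.
Al2O3 (M=101.961): mol = 0.21391; Al = 0.42782, O = 0.64173.
SiO2 (M=60.083): mol = 0.65027; Si = 0.65027, O = 1.30054.
ΣO = 2.59190; factor = 12/ΣO = 4.62981.
Al apfu = 0.42782 × 4.62981 = 1.981.

1.981 Al apfu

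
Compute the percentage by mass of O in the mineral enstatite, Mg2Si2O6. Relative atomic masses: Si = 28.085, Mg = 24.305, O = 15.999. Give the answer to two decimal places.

47.81 wt%

Molar mass of Mg2Si2O6: 2*24.305 + 2*28.085 + 6*15.999 = 200.774 g/mol.
Mass of O per formula unit: 6 × 15.999 = 95.994 g.
Weight fraction O = 95.994 / 200.774 = 0.4781.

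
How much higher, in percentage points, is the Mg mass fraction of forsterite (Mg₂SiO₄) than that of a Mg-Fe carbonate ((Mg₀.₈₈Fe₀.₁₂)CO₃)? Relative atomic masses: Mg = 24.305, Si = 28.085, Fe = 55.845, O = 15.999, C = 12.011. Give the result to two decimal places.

M(Mg₂SiO₄) = 140.691 g/mol, so wt% Mg = 48.610/140.691 × 100 = 34.55%.
M((Mg₀.₈₈Fe₀.₁₂)CO₃) = 88.098 g/mol, so wt% Mg = 21.388/88.098 × 100 = 24.28%.
34.55 − 24.28 = 10.27 pp.

10.27 percentage points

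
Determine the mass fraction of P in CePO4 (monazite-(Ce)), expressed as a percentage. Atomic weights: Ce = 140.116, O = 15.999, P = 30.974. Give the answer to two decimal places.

Molar mass of CePO4: 1×140.116 + 1×30.974 + 4×15.999 = 235.086 g/mol.
Mass of P per formula unit: 1 × 30.974 = 30.974 g.
Weight fraction P = 30.974 / 235.086 = 0.1318.

13.18 wt%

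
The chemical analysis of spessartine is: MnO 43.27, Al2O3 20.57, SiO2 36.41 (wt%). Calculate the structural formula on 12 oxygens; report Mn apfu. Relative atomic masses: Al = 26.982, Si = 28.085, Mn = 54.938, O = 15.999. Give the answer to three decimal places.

MnO (M=70.937): mol = 0.60998; Mn = 0.60998, O = 0.60998.
Al2O3 (M=101.961): mol = 0.20174; Al = 0.40348, O = 0.60522.
SiO2 (M=60.083): mol = 0.60600; Si = 0.60600, O = 1.21200.
ΣO = 2.42720; factor = 12/ΣO = 4.94397.
Mn apfu = 0.60998 × 4.94397 = 3.016.

3.016 Mn apfu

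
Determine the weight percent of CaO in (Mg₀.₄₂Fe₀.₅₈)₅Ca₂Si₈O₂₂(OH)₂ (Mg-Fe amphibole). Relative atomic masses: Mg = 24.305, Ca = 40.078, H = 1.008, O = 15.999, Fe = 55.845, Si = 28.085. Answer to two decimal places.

12.41 wt%

M((Mg₀.₄₂Fe₀.₅₈)₅Ca₂Si₈O₂₂(OH)₂) = 903.819 g/mol; M(CaO) = 56.077 g/mol.
Moles CaO per formula unit = 2 Ca ÷ 1 = 2.0000.
CaO fraction = (2.0000 × 56.077) / 903.819 = 112.154/903.819 = 0.1241.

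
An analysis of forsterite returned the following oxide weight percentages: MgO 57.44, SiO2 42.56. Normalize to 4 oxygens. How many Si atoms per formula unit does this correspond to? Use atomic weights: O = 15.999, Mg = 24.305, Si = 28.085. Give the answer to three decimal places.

MgO (M=40.304): mol = 1.42517; Mg = 1.42517, O = 1.42517.
SiO2 (M=60.083): mol = 0.70835; Si = 0.70835, O = 1.41670.
ΣO = 2.84187; factor = 4/ΣO = 1.40752.
Si apfu = 0.70835 × 1.40752 = 0.997.

0.997 Si apfu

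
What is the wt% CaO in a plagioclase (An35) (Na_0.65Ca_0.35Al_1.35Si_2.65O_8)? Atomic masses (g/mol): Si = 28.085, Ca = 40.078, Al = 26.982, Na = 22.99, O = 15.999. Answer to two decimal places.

M(Na_0.65Ca_0.35Al_1.35Si_2.65O_8) = 267.814 g/mol; M(CaO) = 56.077 g/mol.
Moles CaO per formula unit = 0.35 Ca ÷ 1 = 0.3500.
CaO fraction = (0.3500 × 56.077) / 267.814 = 19.627/267.814 = 0.0733.

7.33 wt%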